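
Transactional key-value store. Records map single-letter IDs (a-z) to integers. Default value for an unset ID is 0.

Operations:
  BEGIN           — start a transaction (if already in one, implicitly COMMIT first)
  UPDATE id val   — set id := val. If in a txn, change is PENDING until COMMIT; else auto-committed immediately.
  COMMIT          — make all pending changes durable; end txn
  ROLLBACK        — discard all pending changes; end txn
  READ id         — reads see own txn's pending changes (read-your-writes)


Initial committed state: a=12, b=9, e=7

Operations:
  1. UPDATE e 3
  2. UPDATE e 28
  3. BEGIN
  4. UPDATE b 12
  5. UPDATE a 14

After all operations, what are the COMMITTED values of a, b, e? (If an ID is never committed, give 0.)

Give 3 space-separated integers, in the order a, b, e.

Answer: 12 9 28

Derivation:
Initial committed: {a=12, b=9, e=7}
Op 1: UPDATE e=3 (auto-commit; committed e=3)
Op 2: UPDATE e=28 (auto-commit; committed e=28)
Op 3: BEGIN: in_txn=True, pending={}
Op 4: UPDATE b=12 (pending; pending now {b=12})
Op 5: UPDATE a=14 (pending; pending now {a=14, b=12})
Final committed: {a=12, b=9, e=28}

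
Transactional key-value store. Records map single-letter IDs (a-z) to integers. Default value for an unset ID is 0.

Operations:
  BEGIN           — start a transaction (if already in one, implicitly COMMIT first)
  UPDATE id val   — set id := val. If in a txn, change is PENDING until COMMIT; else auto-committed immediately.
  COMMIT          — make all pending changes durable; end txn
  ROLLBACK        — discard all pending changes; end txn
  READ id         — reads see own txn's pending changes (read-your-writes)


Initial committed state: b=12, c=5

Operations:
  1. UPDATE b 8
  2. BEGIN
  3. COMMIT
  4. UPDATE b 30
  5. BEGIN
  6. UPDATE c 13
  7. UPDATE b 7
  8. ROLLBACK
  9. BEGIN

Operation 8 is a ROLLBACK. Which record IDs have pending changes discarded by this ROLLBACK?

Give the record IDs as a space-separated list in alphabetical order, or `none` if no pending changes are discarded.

Initial committed: {b=12, c=5}
Op 1: UPDATE b=8 (auto-commit; committed b=8)
Op 2: BEGIN: in_txn=True, pending={}
Op 3: COMMIT: merged [] into committed; committed now {b=8, c=5}
Op 4: UPDATE b=30 (auto-commit; committed b=30)
Op 5: BEGIN: in_txn=True, pending={}
Op 6: UPDATE c=13 (pending; pending now {c=13})
Op 7: UPDATE b=7 (pending; pending now {b=7, c=13})
Op 8: ROLLBACK: discarded pending ['b', 'c']; in_txn=False
Op 9: BEGIN: in_txn=True, pending={}
ROLLBACK at op 8 discards: ['b', 'c']

Answer: b c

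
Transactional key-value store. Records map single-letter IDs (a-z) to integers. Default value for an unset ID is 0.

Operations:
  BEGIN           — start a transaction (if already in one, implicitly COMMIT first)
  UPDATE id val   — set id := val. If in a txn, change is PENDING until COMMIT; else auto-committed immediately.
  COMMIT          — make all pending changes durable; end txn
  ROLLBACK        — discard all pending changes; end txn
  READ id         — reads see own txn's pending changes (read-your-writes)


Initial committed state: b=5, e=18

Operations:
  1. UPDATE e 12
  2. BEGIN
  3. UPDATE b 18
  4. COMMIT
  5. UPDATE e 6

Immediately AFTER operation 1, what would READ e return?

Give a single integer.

Answer: 12

Derivation:
Initial committed: {b=5, e=18}
Op 1: UPDATE e=12 (auto-commit; committed e=12)
After op 1: visible(e) = 12 (pending={}, committed={b=5, e=12})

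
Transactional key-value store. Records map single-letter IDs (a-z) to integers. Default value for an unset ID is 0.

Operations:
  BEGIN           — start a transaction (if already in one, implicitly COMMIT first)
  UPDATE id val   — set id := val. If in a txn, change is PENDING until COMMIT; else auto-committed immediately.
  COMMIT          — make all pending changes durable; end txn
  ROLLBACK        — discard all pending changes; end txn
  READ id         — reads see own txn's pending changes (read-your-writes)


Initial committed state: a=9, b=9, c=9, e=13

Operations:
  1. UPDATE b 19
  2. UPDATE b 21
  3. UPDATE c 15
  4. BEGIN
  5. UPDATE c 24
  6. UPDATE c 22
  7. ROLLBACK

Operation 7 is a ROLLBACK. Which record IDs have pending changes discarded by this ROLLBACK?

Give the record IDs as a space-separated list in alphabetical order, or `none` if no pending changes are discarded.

Answer: c

Derivation:
Initial committed: {a=9, b=9, c=9, e=13}
Op 1: UPDATE b=19 (auto-commit; committed b=19)
Op 2: UPDATE b=21 (auto-commit; committed b=21)
Op 3: UPDATE c=15 (auto-commit; committed c=15)
Op 4: BEGIN: in_txn=True, pending={}
Op 5: UPDATE c=24 (pending; pending now {c=24})
Op 6: UPDATE c=22 (pending; pending now {c=22})
Op 7: ROLLBACK: discarded pending ['c']; in_txn=False
ROLLBACK at op 7 discards: ['c']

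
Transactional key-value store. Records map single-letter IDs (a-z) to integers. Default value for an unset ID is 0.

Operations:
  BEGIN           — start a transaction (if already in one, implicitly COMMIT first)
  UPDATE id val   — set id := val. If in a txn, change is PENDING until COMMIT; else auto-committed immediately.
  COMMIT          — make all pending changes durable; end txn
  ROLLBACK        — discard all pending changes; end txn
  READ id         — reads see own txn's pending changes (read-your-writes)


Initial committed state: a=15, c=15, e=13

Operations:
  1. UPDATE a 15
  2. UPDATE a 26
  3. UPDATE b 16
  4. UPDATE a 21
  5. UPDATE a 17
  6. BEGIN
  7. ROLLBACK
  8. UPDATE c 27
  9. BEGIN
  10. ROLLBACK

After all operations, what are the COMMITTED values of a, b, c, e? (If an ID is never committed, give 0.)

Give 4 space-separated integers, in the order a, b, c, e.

Answer: 17 16 27 13

Derivation:
Initial committed: {a=15, c=15, e=13}
Op 1: UPDATE a=15 (auto-commit; committed a=15)
Op 2: UPDATE a=26 (auto-commit; committed a=26)
Op 3: UPDATE b=16 (auto-commit; committed b=16)
Op 4: UPDATE a=21 (auto-commit; committed a=21)
Op 5: UPDATE a=17 (auto-commit; committed a=17)
Op 6: BEGIN: in_txn=True, pending={}
Op 7: ROLLBACK: discarded pending []; in_txn=False
Op 8: UPDATE c=27 (auto-commit; committed c=27)
Op 9: BEGIN: in_txn=True, pending={}
Op 10: ROLLBACK: discarded pending []; in_txn=False
Final committed: {a=17, b=16, c=27, e=13}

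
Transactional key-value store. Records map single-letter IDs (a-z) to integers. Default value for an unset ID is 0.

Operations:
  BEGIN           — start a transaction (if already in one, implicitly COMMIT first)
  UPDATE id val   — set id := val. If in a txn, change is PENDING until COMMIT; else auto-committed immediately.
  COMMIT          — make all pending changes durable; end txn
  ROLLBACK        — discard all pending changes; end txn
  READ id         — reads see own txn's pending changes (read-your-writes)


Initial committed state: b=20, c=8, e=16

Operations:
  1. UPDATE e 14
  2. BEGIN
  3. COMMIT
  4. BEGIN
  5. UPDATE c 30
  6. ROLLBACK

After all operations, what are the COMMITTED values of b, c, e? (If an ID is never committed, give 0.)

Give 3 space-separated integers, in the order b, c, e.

Answer: 20 8 14

Derivation:
Initial committed: {b=20, c=8, e=16}
Op 1: UPDATE e=14 (auto-commit; committed e=14)
Op 2: BEGIN: in_txn=True, pending={}
Op 3: COMMIT: merged [] into committed; committed now {b=20, c=8, e=14}
Op 4: BEGIN: in_txn=True, pending={}
Op 5: UPDATE c=30 (pending; pending now {c=30})
Op 6: ROLLBACK: discarded pending ['c']; in_txn=False
Final committed: {b=20, c=8, e=14}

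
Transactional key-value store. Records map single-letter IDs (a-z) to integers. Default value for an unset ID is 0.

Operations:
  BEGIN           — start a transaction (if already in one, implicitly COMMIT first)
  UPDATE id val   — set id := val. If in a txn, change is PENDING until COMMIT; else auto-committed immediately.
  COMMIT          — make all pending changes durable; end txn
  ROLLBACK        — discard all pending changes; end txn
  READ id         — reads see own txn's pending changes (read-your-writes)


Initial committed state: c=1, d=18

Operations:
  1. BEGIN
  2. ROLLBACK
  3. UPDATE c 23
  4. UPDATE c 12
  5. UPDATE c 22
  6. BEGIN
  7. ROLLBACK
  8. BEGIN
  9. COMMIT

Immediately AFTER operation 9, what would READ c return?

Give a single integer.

Initial committed: {c=1, d=18}
Op 1: BEGIN: in_txn=True, pending={}
Op 2: ROLLBACK: discarded pending []; in_txn=False
Op 3: UPDATE c=23 (auto-commit; committed c=23)
Op 4: UPDATE c=12 (auto-commit; committed c=12)
Op 5: UPDATE c=22 (auto-commit; committed c=22)
Op 6: BEGIN: in_txn=True, pending={}
Op 7: ROLLBACK: discarded pending []; in_txn=False
Op 8: BEGIN: in_txn=True, pending={}
Op 9: COMMIT: merged [] into committed; committed now {c=22, d=18}
After op 9: visible(c) = 22 (pending={}, committed={c=22, d=18})

Answer: 22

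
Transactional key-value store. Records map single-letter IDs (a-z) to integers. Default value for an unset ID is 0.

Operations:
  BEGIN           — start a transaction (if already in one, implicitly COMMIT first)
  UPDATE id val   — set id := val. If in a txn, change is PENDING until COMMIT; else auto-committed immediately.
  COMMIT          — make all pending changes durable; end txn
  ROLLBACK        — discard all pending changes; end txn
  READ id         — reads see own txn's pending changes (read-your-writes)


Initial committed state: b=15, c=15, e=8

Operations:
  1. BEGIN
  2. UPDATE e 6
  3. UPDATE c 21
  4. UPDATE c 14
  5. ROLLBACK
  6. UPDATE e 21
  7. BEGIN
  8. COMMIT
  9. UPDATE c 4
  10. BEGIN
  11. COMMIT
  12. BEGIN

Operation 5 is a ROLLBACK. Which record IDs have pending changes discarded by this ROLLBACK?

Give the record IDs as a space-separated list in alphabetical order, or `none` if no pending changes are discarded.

Answer: c e

Derivation:
Initial committed: {b=15, c=15, e=8}
Op 1: BEGIN: in_txn=True, pending={}
Op 2: UPDATE e=6 (pending; pending now {e=6})
Op 3: UPDATE c=21 (pending; pending now {c=21, e=6})
Op 4: UPDATE c=14 (pending; pending now {c=14, e=6})
Op 5: ROLLBACK: discarded pending ['c', 'e']; in_txn=False
Op 6: UPDATE e=21 (auto-commit; committed e=21)
Op 7: BEGIN: in_txn=True, pending={}
Op 8: COMMIT: merged [] into committed; committed now {b=15, c=15, e=21}
Op 9: UPDATE c=4 (auto-commit; committed c=4)
Op 10: BEGIN: in_txn=True, pending={}
Op 11: COMMIT: merged [] into committed; committed now {b=15, c=4, e=21}
Op 12: BEGIN: in_txn=True, pending={}
ROLLBACK at op 5 discards: ['c', 'e']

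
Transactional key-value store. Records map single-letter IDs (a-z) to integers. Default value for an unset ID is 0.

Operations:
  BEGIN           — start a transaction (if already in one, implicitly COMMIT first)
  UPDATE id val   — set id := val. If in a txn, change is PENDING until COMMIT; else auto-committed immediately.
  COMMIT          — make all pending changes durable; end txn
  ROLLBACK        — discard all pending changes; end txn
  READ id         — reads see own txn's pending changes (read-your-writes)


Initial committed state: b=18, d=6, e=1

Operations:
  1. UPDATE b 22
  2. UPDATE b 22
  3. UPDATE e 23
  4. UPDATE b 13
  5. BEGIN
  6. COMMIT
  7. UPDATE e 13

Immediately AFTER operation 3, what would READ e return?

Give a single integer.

Answer: 23

Derivation:
Initial committed: {b=18, d=6, e=1}
Op 1: UPDATE b=22 (auto-commit; committed b=22)
Op 2: UPDATE b=22 (auto-commit; committed b=22)
Op 3: UPDATE e=23 (auto-commit; committed e=23)
After op 3: visible(e) = 23 (pending={}, committed={b=22, d=6, e=23})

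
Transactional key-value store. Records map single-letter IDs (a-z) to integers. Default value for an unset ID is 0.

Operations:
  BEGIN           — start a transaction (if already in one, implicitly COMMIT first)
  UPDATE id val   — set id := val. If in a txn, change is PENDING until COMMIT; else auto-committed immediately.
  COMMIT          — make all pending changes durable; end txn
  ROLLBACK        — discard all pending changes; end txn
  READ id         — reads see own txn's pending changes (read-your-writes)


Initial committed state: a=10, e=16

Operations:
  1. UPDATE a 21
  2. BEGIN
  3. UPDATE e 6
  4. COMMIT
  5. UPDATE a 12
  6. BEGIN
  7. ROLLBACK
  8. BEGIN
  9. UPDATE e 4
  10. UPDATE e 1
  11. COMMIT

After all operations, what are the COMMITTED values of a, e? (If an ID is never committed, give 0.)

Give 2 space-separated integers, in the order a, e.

Answer: 12 1

Derivation:
Initial committed: {a=10, e=16}
Op 1: UPDATE a=21 (auto-commit; committed a=21)
Op 2: BEGIN: in_txn=True, pending={}
Op 3: UPDATE e=6 (pending; pending now {e=6})
Op 4: COMMIT: merged ['e'] into committed; committed now {a=21, e=6}
Op 5: UPDATE a=12 (auto-commit; committed a=12)
Op 6: BEGIN: in_txn=True, pending={}
Op 7: ROLLBACK: discarded pending []; in_txn=False
Op 8: BEGIN: in_txn=True, pending={}
Op 9: UPDATE e=4 (pending; pending now {e=4})
Op 10: UPDATE e=1 (pending; pending now {e=1})
Op 11: COMMIT: merged ['e'] into committed; committed now {a=12, e=1}
Final committed: {a=12, e=1}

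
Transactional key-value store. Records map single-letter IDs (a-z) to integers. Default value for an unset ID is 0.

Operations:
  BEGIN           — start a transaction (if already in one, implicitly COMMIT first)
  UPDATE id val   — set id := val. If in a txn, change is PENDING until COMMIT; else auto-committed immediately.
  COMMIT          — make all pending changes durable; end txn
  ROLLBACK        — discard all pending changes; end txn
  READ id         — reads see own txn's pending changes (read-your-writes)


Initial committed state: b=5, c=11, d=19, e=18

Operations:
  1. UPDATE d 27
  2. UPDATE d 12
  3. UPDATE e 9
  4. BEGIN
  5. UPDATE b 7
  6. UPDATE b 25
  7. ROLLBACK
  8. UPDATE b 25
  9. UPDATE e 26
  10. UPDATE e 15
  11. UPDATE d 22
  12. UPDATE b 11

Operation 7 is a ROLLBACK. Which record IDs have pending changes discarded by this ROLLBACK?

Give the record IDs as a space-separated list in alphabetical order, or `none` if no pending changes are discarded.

Initial committed: {b=5, c=11, d=19, e=18}
Op 1: UPDATE d=27 (auto-commit; committed d=27)
Op 2: UPDATE d=12 (auto-commit; committed d=12)
Op 3: UPDATE e=9 (auto-commit; committed e=9)
Op 4: BEGIN: in_txn=True, pending={}
Op 5: UPDATE b=7 (pending; pending now {b=7})
Op 6: UPDATE b=25 (pending; pending now {b=25})
Op 7: ROLLBACK: discarded pending ['b']; in_txn=False
Op 8: UPDATE b=25 (auto-commit; committed b=25)
Op 9: UPDATE e=26 (auto-commit; committed e=26)
Op 10: UPDATE e=15 (auto-commit; committed e=15)
Op 11: UPDATE d=22 (auto-commit; committed d=22)
Op 12: UPDATE b=11 (auto-commit; committed b=11)
ROLLBACK at op 7 discards: ['b']

Answer: b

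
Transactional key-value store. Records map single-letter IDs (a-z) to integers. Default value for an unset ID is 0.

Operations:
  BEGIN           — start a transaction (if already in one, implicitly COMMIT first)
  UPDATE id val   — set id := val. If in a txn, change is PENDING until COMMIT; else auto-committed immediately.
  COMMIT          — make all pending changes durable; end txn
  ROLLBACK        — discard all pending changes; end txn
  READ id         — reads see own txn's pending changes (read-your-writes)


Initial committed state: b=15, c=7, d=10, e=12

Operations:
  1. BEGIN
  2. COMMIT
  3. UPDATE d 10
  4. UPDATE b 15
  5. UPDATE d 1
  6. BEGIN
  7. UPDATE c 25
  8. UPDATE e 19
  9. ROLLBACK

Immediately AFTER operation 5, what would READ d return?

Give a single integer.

Answer: 1

Derivation:
Initial committed: {b=15, c=7, d=10, e=12}
Op 1: BEGIN: in_txn=True, pending={}
Op 2: COMMIT: merged [] into committed; committed now {b=15, c=7, d=10, e=12}
Op 3: UPDATE d=10 (auto-commit; committed d=10)
Op 4: UPDATE b=15 (auto-commit; committed b=15)
Op 5: UPDATE d=1 (auto-commit; committed d=1)
After op 5: visible(d) = 1 (pending={}, committed={b=15, c=7, d=1, e=12})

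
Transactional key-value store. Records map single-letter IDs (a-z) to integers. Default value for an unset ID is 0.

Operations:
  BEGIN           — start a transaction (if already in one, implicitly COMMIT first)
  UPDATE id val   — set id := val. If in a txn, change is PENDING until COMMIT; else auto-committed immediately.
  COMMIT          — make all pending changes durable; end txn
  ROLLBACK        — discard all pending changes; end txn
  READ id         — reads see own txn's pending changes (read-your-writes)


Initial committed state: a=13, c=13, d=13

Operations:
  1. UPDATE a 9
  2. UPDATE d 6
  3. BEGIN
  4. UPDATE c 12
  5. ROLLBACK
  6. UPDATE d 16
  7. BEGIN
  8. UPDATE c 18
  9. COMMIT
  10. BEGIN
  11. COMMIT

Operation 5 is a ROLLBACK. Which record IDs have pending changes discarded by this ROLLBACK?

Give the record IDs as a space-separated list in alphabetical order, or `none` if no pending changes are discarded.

Answer: c

Derivation:
Initial committed: {a=13, c=13, d=13}
Op 1: UPDATE a=9 (auto-commit; committed a=9)
Op 2: UPDATE d=6 (auto-commit; committed d=6)
Op 3: BEGIN: in_txn=True, pending={}
Op 4: UPDATE c=12 (pending; pending now {c=12})
Op 5: ROLLBACK: discarded pending ['c']; in_txn=False
Op 6: UPDATE d=16 (auto-commit; committed d=16)
Op 7: BEGIN: in_txn=True, pending={}
Op 8: UPDATE c=18 (pending; pending now {c=18})
Op 9: COMMIT: merged ['c'] into committed; committed now {a=9, c=18, d=16}
Op 10: BEGIN: in_txn=True, pending={}
Op 11: COMMIT: merged [] into committed; committed now {a=9, c=18, d=16}
ROLLBACK at op 5 discards: ['c']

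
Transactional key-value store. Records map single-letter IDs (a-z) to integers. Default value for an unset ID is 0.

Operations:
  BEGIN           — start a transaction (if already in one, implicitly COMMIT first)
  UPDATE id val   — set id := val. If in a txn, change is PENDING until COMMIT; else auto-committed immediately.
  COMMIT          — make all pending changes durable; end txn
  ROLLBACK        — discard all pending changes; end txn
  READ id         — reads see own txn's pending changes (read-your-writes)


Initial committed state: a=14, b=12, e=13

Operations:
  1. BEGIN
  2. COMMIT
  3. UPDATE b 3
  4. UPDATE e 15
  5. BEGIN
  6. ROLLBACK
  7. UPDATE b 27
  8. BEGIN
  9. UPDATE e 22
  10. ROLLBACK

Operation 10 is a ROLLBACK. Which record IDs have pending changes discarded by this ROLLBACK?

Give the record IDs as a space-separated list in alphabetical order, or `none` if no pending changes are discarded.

Answer: e

Derivation:
Initial committed: {a=14, b=12, e=13}
Op 1: BEGIN: in_txn=True, pending={}
Op 2: COMMIT: merged [] into committed; committed now {a=14, b=12, e=13}
Op 3: UPDATE b=3 (auto-commit; committed b=3)
Op 4: UPDATE e=15 (auto-commit; committed e=15)
Op 5: BEGIN: in_txn=True, pending={}
Op 6: ROLLBACK: discarded pending []; in_txn=False
Op 7: UPDATE b=27 (auto-commit; committed b=27)
Op 8: BEGIN: in_txn=True, pending={}
Op 9: UPDATE e=22 (pending; pending now {e=22})
Op 10: ROLLBACK: discarded pending ['e']; in_txn=False
ROLLBACK at op 10 discards: ['e']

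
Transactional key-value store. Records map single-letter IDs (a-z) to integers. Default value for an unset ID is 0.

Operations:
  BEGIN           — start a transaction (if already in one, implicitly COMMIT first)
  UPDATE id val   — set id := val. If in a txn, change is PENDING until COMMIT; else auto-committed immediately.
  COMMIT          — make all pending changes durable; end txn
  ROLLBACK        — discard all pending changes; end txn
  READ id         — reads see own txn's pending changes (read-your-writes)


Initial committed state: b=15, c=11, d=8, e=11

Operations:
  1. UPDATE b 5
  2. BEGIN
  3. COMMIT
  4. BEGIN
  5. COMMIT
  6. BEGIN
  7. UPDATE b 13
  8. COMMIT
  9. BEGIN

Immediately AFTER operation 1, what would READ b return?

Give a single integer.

Answer: 5

Derivation:
Initial committed: {b=15, c=11, d=8, e=11}
Op 1: UPDATE b=5 (auto-commit; committed b=5)
After op 1: visible(b) = 5 (pending={}, committed={b=5, c=11, d=8, e=11})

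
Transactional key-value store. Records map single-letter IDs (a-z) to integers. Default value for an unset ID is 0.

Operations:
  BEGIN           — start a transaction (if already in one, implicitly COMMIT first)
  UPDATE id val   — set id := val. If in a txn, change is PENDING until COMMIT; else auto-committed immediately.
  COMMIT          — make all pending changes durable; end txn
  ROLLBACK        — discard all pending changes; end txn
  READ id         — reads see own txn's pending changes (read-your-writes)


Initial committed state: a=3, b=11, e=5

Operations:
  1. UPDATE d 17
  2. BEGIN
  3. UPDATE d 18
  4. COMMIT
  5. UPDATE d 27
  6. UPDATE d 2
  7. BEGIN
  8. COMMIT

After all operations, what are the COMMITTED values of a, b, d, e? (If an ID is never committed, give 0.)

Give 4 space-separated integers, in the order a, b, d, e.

Initial committed: {a=3, b=11, e=5}
Op 1: UPDATE d=17 (auto-commit; committed d=17)
Op 2: BEGIN: in_txn=True, pending={}
Op 3: UPDATE d=18 (pending; pending now {d=18})
Op 4: COMMIT: merged ['d'] into committed; committed now {a=3, b=11, d=18, e=5}
Op 5: UPDATE d=27 (auto-commit; committed d=27)
Op 6: UPDATE d=2 (auto-commit; committed d=2)
Op 7: BEGIN: in_txn=True, pending={}
Op 8: COMMIT: merged [] into committed; committed now {a=3, b=11, d=2, e=5}
Final committed: {a=3, b=11, d=2, e=5}

Answer: 3 11 2 5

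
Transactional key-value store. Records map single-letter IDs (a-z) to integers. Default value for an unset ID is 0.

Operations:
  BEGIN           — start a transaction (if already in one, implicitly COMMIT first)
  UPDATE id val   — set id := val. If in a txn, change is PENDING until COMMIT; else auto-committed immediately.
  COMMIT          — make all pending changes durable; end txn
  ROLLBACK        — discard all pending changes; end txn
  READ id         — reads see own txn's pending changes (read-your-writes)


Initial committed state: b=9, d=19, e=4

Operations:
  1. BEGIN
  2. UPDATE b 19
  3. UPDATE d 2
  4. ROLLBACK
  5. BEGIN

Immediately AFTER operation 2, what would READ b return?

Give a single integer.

Initial committed: {b=9, d=19, e=4}
Op 1: BEGIN: in_txn=True, pending={}
Op 2: UPDATE b=19 (pending; pending now {b=19})
After op 2: visible(b) = 19 (pending={b=19}, committed={b=9, d=19, e=4})

Answer: 19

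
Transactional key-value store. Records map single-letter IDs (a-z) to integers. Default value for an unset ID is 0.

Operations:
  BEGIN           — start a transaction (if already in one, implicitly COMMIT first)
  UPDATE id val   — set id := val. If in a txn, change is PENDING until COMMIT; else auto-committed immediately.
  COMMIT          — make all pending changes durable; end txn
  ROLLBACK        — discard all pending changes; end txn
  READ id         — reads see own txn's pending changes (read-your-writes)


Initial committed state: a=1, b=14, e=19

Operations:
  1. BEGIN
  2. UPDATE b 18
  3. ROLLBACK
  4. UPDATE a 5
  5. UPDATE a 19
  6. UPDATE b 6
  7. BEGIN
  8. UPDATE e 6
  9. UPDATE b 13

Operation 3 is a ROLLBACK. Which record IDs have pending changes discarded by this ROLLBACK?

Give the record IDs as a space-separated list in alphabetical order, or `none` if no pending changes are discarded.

Answer: b

Derivation:
Initial committed: {a=1, b=14, e=19}
Op 1: BEGIN: in_txn=True, pending={}
Op 2: UPDATE b=18 (pending; pending now {b=18})
Op 3: ROLLBACK: discarded pending ['b']; in_txn=False
Op 4: UPDATE a=5 (auto-commit; committed a=5)
Op 5: UPDATE a=19 (auto-commit; committed a=19)
Op 6: UPDATE b=6 (auto-commit; committed b=6)
Op 7: BEGIN: in_txn=True, pending={}
Op 8: UPDATE e=6 (pending; pending now {e=6})
Op 9: UPDATE b=13 (pending; pending now {b=13, e=6})
ROLLBACK at op 3 discards: ['b']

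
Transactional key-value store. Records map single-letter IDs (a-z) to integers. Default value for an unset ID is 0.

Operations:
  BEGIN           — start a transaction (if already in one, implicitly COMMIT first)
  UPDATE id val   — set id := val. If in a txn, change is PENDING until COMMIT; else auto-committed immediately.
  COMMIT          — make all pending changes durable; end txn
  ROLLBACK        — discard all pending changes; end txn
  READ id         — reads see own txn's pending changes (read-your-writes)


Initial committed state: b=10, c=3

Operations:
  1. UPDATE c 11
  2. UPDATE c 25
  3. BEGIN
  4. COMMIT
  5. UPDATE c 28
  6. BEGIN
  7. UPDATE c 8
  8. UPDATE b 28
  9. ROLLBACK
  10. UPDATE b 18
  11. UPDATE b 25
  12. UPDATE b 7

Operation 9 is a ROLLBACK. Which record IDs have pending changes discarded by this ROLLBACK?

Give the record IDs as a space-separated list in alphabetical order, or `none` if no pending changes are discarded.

Initial committed: {b=10, c=3}
Op 1: UPDATE c=11 (auto-commit; committed c=11)
Op 2: UPDATE c=25 (auto-commit; committed c=25)
Op 3: BEGIN: in_txn=True, pending={}
Op 4: COMMIT: merged [] into committed; committed now {b=10, c=25}
Op 5: UPDATE c=28 (auto-commit; committed c=28)
Op 6: BEGIN: in_txn=True, pending={}
Op 7: UPDATE c=8 (pending; pending now {c=8})
Op 8: UPDATE b=28 (pending; pending now {b=28, c=8})
Op 9: ROLLBACK: discarded pending ['b', 'c']; in_txn=False
Op 10: UPDATE b=18 (auto-commit; committed b=18)
Op 11: UPDATE b=25 (auto-commit; committed b=25)
Op 12: UPDATE b=7 (auto-commit; committed b=7)
ROLLBACK at op 9 discards: ['b', 'c']

Answer: b c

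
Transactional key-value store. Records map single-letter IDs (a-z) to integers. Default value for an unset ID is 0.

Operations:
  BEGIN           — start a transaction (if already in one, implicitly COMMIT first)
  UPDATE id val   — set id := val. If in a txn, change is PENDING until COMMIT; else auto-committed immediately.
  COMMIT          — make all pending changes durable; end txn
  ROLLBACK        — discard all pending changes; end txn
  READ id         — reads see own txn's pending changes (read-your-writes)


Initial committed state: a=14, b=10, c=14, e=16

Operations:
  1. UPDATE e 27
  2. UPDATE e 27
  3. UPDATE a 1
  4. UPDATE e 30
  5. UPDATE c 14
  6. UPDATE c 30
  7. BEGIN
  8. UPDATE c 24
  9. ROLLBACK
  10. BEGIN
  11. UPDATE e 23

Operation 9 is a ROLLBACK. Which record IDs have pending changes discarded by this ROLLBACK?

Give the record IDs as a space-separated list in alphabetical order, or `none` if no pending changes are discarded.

Initial committed: {a=14, b=10, c=14, e=16}
Op 1: UPDATE e=27 (auto-commit; committed e=27)
Op 2: UPDATE e=27 (auto-commit; committed e=27)
Op 3: UPDATE a=1 (auto-commit; committed a=1)
Op 4: UPDATE e=30 (auto-commit; committed e=30)
Op 5: UPDATE c=14 (auto-commit; committed c=14)
Op 6: UPDATE c=30 (auto-commit; committed c=30)
Op 7: BEGIN: in_txn=True, pending={}
Op 8: UPDATE c=24 (pending; pending now {c=24})
Op 9: ROLLBACK: discarded pending ['c']; in_txn=False
Op 10: BEGIN: in_txn=True, pending={}
Op 11: UPDATE e=23 (pending; pending now {e=23})
ROLLBACK at op 9 discards: ['c']

Answer: c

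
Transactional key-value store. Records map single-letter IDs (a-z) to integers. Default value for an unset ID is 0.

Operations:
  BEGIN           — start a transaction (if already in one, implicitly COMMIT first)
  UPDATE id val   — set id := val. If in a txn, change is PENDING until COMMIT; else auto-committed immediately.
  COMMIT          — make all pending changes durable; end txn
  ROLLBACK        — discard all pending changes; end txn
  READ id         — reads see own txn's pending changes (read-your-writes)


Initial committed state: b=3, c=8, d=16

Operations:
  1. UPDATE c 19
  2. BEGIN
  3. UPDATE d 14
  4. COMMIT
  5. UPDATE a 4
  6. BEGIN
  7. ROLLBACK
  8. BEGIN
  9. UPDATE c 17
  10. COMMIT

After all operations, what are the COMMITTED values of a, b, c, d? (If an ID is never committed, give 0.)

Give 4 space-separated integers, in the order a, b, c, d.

Initial committed: {b=3, c=8, d=16}
Op 1: UPDATE c=19 (auto-commit; committed c=19)
Op 2: BEGIN: in_txn=True, pending={}
Op 3: UPDATE d=14 (pending; pending now {d=14})
Op 4: COMMIT: merged ['d'] into committed; committed now {b=3, c=19, d=14}
Op 5: UPDATE a=4 (auto-commit; committed a=4)
Op 6: BEGIN: in_txn=True, pending={}
Op 7: ROLLBACK: discarded pending []; in_txn=False
Op 8: BEGIN: in_txn=True, pending={}
Op 9: UPDATE c=17 (pending; pending now {c=17})
Op 10: COMMIT: merged ['c'] into committed; committed now {a=4, b=3, c=17, d=14}
Final committed: {a=4, b=3, c=17, d=14}

Answer: 4 3 17 14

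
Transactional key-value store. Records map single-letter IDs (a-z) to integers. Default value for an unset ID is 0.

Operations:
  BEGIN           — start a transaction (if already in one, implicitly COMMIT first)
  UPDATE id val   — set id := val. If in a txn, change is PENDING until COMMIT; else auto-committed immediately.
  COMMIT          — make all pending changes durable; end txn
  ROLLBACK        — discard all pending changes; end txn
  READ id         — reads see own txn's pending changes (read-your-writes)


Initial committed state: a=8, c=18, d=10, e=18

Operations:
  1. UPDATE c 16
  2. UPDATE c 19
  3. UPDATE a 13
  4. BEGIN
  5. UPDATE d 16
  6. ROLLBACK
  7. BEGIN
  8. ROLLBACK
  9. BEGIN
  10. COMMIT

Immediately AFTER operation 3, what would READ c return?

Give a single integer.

Initial committed: {a=8, c=18, d=10, e=18}
Op 1: UPDATE c=16 (auto-commit; committed c=16)
Op 2: UPDATE c=19 (auto-commit; committed c=19)
Op 3: UPDATE a=13 (auto-commit; committed a=13)
After op 3: visible(c) = 19 (pending={}, committed={a=13, c=19, d=10, e=18})

Answer: 19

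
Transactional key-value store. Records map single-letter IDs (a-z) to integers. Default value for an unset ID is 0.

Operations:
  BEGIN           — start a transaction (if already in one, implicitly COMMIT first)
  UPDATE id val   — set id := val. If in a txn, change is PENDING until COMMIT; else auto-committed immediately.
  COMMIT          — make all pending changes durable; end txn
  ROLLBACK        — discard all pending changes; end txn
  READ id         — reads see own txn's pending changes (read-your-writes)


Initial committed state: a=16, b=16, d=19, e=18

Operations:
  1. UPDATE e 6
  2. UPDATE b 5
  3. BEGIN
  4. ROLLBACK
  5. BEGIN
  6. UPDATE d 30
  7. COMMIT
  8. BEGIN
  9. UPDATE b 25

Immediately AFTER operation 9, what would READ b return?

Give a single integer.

Answer: 25

Derivation:
Initial committed: {a=16, b=16, d=19, e=18}
Op 1: UPDATE e=6 (auto-commit; committed e=6)
Op 2: UPDATE b=5 (auto-commit; committed b=5)
Op 3: BEGIN: in_txn=True, pending={}
Op 4: ROLLBACK: discarded pending []; in_txn=False
Op 5: BEGIN: in_txn=True, pending={}
Op 6: UPDATE d=30 (pending; pending now {d=30})
Op 7: COMMIT: merged ['d'] into committed; committed now {a=16, b=5, d=30, e=6}
Op 8: BEGIN: in_txn=True, pending={}
Op 9: UPDATE b=25 (pending; pending now {b=25})
After op 9: visible(b) = 25 (pending={b=25}, committed={a=16, b=5, d=30, e=6})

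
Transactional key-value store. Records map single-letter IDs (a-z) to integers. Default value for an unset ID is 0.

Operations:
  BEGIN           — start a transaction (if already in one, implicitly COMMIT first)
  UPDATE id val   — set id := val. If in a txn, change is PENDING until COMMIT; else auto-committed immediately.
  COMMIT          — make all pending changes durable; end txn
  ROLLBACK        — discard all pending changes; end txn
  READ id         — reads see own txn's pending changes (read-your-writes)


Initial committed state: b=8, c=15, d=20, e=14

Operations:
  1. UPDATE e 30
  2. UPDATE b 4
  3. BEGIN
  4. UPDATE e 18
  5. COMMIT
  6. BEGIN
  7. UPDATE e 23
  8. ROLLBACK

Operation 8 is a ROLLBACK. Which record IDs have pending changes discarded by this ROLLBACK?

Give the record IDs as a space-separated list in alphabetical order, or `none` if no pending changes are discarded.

Initial committed: {b=8, c=15, d=20, e=14}
Op 1: UPDATE e=30 (auto-commit; committed e=30)
Op 2: UPDATE b=4 (auto-commit; committed b=4)
Op 3: BEGIN: in_txn=True, pending={}
Op 4: UPDATE e=18 (pending; pending now {e=18})
Op 5: COMMIT: merged ['e'] into committed; committed now {b=4, c=15, d=20, e=18}
Op 6: BEGIN: in_txn=True, pending={}
Op 7: UPDATE e=23 (pending; pending now {e=23})
Op 8: ROLLBACK: discarded pending ['e']; in_txn=False
ROLLBACK at op 8 discards: ['e']

Answer: e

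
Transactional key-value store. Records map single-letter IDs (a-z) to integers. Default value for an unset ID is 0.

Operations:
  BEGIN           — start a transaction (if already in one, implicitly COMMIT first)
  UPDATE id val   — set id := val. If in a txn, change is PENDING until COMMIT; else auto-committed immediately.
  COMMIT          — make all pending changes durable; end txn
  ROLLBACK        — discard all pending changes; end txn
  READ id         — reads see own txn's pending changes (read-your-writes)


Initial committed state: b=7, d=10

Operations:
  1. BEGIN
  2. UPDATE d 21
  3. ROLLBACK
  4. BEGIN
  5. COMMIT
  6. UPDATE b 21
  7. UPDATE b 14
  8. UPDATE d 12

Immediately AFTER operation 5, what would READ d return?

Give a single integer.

Initial committed: {b=7, d=10}
Op 1: BEGIN: in_txn=True, pending={}
Op 2: UPDATE d=21 (pending; pending now {d=21})
Op 3: ROLLBACK: discarded pending ['d']; in_txn=False
Op 4: BEGIN: in_txn=True, pending={}
Op 5: COMMIT: merged [] into committed; committed now {b=7, d=10}
After op 5: visible(d) = 10 (pending={}, committed={b=7, d=10})

Answer: 10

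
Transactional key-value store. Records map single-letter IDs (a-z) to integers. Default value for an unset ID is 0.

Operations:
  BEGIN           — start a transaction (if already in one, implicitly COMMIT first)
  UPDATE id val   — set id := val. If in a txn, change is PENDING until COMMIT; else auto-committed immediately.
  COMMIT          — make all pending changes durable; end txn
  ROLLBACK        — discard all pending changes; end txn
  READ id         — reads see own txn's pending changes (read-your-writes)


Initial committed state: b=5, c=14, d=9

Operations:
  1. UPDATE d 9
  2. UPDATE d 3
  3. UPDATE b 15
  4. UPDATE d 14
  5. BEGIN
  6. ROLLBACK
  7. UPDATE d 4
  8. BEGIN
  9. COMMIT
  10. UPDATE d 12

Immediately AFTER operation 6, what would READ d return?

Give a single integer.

Initial committed: {b=5, c=14, d=9}
Op 1: UPDATE d=9 (auto-commit; committed d=9)
Op 2: UPDATE d=3 (auto-commit; committed d=3)
Op 3: UPDATE b=15 (auto-commit; committed b=15)
Op 4: UPDATE d=14 (auto-commit; committed d=14)
Op 5: BEGIN: in_txn=True, pending={}
Op 6: ROLLBACK: discarded pending []; in_txn=False
After op 6: visible(d) = 14 (pending={}, committed={b=15, c=14, d=14})

Answer: 14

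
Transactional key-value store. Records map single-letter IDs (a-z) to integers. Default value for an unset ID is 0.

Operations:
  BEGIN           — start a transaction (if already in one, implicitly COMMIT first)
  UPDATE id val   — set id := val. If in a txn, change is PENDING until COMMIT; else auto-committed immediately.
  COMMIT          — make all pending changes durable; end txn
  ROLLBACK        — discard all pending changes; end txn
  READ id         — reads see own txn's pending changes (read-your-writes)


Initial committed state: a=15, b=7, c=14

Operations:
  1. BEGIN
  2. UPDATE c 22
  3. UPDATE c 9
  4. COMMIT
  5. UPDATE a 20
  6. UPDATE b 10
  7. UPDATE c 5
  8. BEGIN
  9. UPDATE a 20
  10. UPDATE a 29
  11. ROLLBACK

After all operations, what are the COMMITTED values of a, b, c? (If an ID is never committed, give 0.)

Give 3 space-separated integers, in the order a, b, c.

Initial committed: {a=15, b=7, c=14}
Op 1: BEGIN: in_txn=True, pending={}
Op 2: UPDATE c=22 (pending; pending now {c=22})
Op 3: UPDATE c=9 (pending; pending now {c=9})
Op 4: COMMIT: merged ['c'] into committed; committed now {a=15, b=7, c=9}
Op 5: UPDATE a=20 (auto-commit; committed a=20)
Op 6: UPDATE b=10 (auto-commit; committed b=10)
Op 7: UPDATE c=5 (auto-commit; committed c=5)
Op 8: BEGIN: in_txn=True, pending={}
Op 9: UPDATE a=20 (pending; pending now {a=20})
Op 10: UPDATE a=29 (pending; pending now {a=29})
Op 11: ROLLBACK: discarded pending ['a']; in_txn=False
Final committed: {a=20, b=10, c=5}

Answer: 20 10 5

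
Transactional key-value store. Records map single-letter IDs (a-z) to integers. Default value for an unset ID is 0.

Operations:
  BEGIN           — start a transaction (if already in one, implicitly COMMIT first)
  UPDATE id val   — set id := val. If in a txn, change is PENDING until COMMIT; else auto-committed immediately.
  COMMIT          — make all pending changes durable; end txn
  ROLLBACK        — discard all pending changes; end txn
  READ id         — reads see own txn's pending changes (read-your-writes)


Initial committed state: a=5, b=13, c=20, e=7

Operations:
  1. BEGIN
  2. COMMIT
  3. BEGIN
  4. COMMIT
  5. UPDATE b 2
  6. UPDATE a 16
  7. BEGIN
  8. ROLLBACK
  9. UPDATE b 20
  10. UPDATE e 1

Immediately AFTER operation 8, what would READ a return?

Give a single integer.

Answer: 16

Derivation:
Initial committed: {a=5, b=13, c=20, e=7}
Op 1: BEGIN: in_txn=True, pending={}
Op 2: COMMIT: merged [] into committed; committed now {a=5, b=13, c=20, e=7}
Op 3: BEGIN: in_txn=True, pending={}
Op 4: COMMIT: merged [] into committed; committed now {a=5, b=13, c=20, e=7}
Op 5: UPDATE b=2 (auto-commit; committed b=2)
Op 6: UPDATE a=16 (auto-commit; committed a=16)
Op 7: BEGIN: in_txn=True, pending={}
Op 8: ROLLBACK: discarded pending []; in_txn=False
After op 8: visible(a) = 16 (pending={}, committed={a=16, b=2, c=20, e=7})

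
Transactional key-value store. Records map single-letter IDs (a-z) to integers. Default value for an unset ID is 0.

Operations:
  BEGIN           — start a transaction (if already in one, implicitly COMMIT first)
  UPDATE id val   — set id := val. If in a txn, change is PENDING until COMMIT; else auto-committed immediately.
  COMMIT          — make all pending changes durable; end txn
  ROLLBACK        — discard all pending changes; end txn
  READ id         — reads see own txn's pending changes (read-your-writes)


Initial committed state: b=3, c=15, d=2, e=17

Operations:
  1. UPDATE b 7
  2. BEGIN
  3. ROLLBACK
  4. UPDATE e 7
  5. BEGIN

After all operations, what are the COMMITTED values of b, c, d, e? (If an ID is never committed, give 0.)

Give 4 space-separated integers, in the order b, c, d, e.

Initial committed: {b=3, c=15, d=2, e=17}
Op 1: UPDATE b=7 (auto-commit; committed b=7)
Op 2: BEGIN: in_txn=True, pending={}
Op 3: ROLLBACK: discarded pending []; in_txn=False
Op 4: UPDATE e=7 (auto-commit; committed e=7)
Op 5: BEGIN: in_txn=True, pending={}
Final committed: {b=7, c=15, d=2, e=7}

Answer: 7 15 2 7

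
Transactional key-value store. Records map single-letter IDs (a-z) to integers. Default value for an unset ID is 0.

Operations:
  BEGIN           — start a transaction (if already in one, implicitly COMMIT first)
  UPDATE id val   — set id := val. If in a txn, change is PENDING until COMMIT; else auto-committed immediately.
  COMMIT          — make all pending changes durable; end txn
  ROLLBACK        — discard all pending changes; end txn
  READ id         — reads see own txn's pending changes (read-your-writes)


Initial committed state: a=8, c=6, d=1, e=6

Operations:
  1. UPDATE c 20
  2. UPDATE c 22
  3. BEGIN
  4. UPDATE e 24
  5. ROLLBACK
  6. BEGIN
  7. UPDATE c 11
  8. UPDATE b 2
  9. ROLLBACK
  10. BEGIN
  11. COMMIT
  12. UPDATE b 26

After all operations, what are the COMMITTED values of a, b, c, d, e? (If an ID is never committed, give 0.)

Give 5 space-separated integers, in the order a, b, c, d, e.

Initial committed: {a=8, c=6, d=1, e=6}
Op 1: UPDATE c=20 (auto-commit; committed c=20)
Op 2: UPDATE c=22 (auto-commit; committed c=22)
Op 3: BEGIN: in_txn=True, pending={}
Op 4: UPDATE e=24 (pending; pending now {e=24})
Op 5: ROLLBACK: discarded pending ['e']; in_txn=False
Op 6: BEGIN: in_txn=True, pending={}
Op 7: UPDATE c=11 (pending; pending now {c=11})
Op 8: UPDATE b=2 (pending; pending now {b=2, c=11})
Op 9: ROLLBACK: discarded pending ['b', 'c']; in_txn=False
Op 10: BEGIN: in_txn=True, pending={}
Op 11: COMMIT: merged [] into committed; committed now {a=8, c=22, d=1, e=6}
Op 12: UPDATE b=26 (auto-commit; committed b=26)
Final committed: {a=8, b=26, c=22, d=1, e=6}

Answer: 8 26 22 1 6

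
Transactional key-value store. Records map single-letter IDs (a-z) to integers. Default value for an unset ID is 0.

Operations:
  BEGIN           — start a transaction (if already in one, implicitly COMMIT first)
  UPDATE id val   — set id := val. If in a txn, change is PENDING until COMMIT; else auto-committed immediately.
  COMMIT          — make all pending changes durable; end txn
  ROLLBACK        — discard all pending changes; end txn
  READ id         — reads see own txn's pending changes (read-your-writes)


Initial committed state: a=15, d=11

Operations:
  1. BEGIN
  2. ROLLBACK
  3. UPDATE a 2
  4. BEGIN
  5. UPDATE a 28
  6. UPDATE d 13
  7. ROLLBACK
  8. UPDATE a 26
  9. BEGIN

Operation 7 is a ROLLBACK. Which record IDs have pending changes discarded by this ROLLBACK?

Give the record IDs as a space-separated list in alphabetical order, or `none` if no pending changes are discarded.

Initial committed: {a=15, d=11}
Op 1: BEGIN: in_txn=True, pending={}
Op 2: ROLLBACK: discarded pending []; in_txn=False
Op 3: UPDATE a=2 (auto-commit; committed a=2)
Op 4: BEGIN: in_txn=True, pending={}
Op 5: UPDATE a=28 (pending; pending now {a=28})
Op 6: UPDATE d=13 (pending; pending now {a=28, d=13})
Op 7: ROLLBACK: discarded pending ['a', 'd']; in_txn=False
Op 8: UPDATE a=26 (auto-commit; committed a=26)
Op 9: BEGIN: in_txn=True, pending={}
ROLLBACK at op 7 discards: ['a', 'd']

Answer: a d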